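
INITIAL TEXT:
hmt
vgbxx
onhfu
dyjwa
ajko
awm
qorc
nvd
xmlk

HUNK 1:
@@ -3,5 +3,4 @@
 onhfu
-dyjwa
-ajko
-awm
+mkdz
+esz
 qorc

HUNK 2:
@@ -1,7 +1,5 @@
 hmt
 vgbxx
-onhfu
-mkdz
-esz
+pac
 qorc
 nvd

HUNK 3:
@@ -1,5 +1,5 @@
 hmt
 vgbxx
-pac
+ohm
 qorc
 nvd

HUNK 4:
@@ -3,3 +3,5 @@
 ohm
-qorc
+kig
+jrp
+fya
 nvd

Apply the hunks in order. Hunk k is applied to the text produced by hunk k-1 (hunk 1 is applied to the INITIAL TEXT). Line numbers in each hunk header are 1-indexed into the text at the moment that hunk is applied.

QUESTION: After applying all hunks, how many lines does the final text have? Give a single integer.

Answer: 8

Derivation:
Hunk 1: at line 3 remove [dyjwa,ajko,awm] add [mkdz,esz] -> 8 lines: hmt vgbxx onhfu mkdz esz qorc nvd xmlk
Hunk 2: at line 1 remove [onhfu,mkdz,esz] add [pac] -> 6 lines: hmt vgbxx pac qorc nvd xmlk
Hunk 3: at line 1 remove [pac] add [ohm] -> 6 lines: hmt vgbxx ohm qorc nvd xmlk
Hunk 4: at line 3 remove [qorc] add [kig,jrp,fya] -> 8 lines: hmt vgbxx ohm kig jrp fya nvd xmlk
Final line count: 8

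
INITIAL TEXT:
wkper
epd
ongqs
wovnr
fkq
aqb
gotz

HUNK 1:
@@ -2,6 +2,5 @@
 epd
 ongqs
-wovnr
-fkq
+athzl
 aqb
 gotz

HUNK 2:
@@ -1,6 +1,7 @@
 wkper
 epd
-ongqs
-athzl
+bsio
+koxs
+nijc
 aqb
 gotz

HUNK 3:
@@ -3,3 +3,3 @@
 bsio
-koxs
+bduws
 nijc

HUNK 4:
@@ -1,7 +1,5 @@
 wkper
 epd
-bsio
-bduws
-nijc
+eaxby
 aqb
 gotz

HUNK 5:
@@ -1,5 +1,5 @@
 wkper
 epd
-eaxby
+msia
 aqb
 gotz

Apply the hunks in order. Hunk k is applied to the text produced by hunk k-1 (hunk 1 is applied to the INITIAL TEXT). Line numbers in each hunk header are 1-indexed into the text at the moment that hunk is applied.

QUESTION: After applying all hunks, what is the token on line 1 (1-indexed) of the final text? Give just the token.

Answer: wkper

Derivation:
Hunk 1: at line 2 remove [wovnr,fkq] add [athzl] -> 6 lines: wkper epd ongqs athzl aqb gotz
Hunk 2: at line 1 remove [ongqs,athzl] add [bsio,koxs,nijc] -> 7 lines: wkper epd bsio koxs nijc aqb gotz
Hunk 3: at line 3 remove [koxs] add [bduws] -> 7 lines: wkper epd bsio bduws nijc aqb gotz
Hunk 4: at line 1 remove [bsio,bduws,nijc] add [eaxby] -> 5 lines: wkper epd eaxby aqb gotz
Hunk 5: at line 1 remove [eaxby] add [msia] -> 5 lines: wkper epd msia aqb gotz
Final line 1: wkper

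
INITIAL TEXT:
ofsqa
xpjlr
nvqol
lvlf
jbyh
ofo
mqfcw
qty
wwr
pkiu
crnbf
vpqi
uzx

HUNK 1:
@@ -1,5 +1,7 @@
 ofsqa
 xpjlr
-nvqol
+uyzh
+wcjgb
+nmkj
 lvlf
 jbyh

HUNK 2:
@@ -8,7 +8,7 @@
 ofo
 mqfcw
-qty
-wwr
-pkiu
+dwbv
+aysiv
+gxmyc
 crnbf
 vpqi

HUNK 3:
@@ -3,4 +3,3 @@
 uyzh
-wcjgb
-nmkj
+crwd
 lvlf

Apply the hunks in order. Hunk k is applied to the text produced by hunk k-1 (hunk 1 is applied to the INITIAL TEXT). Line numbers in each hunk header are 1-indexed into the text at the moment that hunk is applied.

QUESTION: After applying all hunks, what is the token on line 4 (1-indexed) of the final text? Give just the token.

Answer: crwd

Derivation:
Hunk 1: at line 1 remove [nvqol] add [uyzh,wcjgb,nmkj] -> 15 lines: ofsqa xpjlr uyzh wcjgb nmkj lvlf jbyh ofo mqfcw qty wwr pkiu crnbf vpqi uzx
Hunk 2: at line 8 remove [qty,wwr,pkiu] add [dwbv,aysiv,gxmyc] -> 15 lines: ofsqa xpjlr uyzh wcjgb nmkj lvlf jbyh ofo mqfcw dwbv aysiv gxmyc crnbf vpqi uzx
Hunk 3: at line 3 remove [wcjgb,nmkj] add [crwd] -> 14 lines: ofsqa xpjlr uyzh crwd lvlf jbyh ofo mqfcw dwbv aysiv gxmyc crnbf vpqi uzx
Final line 4: crwd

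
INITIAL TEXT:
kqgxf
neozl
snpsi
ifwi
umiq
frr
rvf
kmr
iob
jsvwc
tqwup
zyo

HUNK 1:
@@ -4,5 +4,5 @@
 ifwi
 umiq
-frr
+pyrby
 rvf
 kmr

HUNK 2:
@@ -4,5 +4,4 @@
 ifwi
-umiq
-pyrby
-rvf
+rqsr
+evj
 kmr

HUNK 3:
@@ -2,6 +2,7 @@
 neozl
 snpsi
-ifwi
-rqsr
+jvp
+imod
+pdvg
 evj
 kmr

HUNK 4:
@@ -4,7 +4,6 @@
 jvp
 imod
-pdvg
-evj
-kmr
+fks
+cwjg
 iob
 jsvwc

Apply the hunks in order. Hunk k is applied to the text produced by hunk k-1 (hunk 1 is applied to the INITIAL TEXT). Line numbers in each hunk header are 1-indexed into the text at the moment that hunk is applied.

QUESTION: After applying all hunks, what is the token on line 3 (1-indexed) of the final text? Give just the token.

Answer: snpsi

Derivation:
Hunk 1: at line 4 remove [frr] add [pyrby] -> 12 lines: kqgxf neozl snpsi ifwi umiq pyrby rvf kmr iob jsvwc tqwup zyo
Hunk 2: at line 4 remove [umiq,pyrby,rvf] add [rqsr,evj] -> 11 lines: kqgxf neozl snpsi ifwi rqsr evj kmr iob jsvwc tqwup zyo
Hunk 3: at line 2 remove [ifwi,rqsr] add [jvp,imod,pdvg] -> 12 lines: kqgxf neozl snpsi jvp imod pdvg evj kmr iob jsvwc tqwup zyo
Hunk 4: at line 4 remove [pdvg,evj,kmr] add [fks,cwjg] -> 11 lines: kqgxf neozl snpsi jvp imod fks cwjg iob jsvwc tqwup zyo
Final line 3: snpsi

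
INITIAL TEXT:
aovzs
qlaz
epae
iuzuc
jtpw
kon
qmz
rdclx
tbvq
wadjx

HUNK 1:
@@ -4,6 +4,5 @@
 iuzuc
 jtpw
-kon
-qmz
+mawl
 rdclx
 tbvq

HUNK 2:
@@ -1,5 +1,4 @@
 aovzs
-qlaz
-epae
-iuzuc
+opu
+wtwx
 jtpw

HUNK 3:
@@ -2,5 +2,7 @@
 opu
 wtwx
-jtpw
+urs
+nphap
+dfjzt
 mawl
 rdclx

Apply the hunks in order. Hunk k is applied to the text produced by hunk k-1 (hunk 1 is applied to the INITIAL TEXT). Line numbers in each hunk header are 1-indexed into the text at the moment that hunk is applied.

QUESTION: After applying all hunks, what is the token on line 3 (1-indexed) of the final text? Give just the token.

Hunk 1: at line 4 remove [kon,qmz] add [mawl] -> 9 lines: aovzs qlaz epae iuzuc jtpw mawl rdclx tbvq wadjx
Hunk 2: at line 1 remove [qlaz,epae,iuzuc] add [opu,wtwx] -> 8 lines: aovzs opu wtwx jtpw mawl rdclx tbvq wadjx
Hunk 3: at line 2 remove [jtpw] add [urs,nphap,dfjzt] -> 10 lines: aovzs opu wtwx urs nphap dfjzt mawl rdclx tbvq wadjx
Final line 3: wtwx

Answer: wtwx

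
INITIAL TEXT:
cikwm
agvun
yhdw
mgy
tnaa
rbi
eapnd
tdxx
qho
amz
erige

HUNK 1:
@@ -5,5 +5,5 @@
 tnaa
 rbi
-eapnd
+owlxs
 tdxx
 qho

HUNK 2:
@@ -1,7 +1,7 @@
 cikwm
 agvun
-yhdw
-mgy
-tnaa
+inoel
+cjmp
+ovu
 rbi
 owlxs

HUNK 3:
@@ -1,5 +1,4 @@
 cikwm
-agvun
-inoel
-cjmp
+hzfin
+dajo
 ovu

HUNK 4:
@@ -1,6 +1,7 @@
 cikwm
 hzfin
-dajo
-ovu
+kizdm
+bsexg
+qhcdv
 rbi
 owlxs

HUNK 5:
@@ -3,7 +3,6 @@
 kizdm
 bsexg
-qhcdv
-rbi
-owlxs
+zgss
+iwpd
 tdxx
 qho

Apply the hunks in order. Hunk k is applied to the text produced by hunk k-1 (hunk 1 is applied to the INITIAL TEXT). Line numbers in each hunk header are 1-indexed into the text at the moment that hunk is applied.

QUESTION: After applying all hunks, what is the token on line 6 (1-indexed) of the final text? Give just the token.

Hunk 1: at line 5 remove [eapnd] add [owlxs] -> 11 lines: cikwm agvun yhdw mgy tnaa rbi owlxs tdxx qho amz erige
Hunk 2: at line 1 remove [yhdw,mgy,tnaa] add [inoel,cjmp,ovu] -> 11 lines: cikwm agvun inoel cjmp ovu rbi owlxs tdxx qho amz erige
Hunk 3: at line 1 remove [agvun,inoel,cjmp] add [hzfin,dajo] -> 10 lines: cikwm hzfin dajo ovu rbi owlxs tdxx qho amz erige
Hunk 4: at line 1 remove [dajo,ovu] add [kizdm,bsexg,qhcdv] -> 11 lines: cikwm hzfin kizdm bsexg qhcdv rbi owlxs tdxx qho amz erige
Hunk 5: at line 3 remove [qhcdv,rbi,owlxs] add [zgss,iwpd] -> 10 lines: cikwm hzfin kizdm bsexg zgss iwpd tdxx qho amz erige
Final line 6: iwpd

Answer: iwpd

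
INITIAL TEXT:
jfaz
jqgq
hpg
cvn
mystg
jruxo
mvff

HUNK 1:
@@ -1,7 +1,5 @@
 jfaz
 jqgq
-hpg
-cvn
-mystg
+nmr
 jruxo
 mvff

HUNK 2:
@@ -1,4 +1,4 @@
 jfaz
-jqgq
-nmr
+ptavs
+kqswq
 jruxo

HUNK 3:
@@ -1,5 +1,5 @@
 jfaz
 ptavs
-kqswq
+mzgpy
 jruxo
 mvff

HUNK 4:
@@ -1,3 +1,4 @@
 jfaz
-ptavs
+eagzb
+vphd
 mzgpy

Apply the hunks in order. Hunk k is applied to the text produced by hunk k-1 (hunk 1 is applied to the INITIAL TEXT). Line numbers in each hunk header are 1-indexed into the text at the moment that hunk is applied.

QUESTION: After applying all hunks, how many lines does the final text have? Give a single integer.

Answer: 6

Derivation:
Hunk 1: at line 1 remove [hpg,cvn,mystg] add [nmr] -> 5 lines: jfaz jqgq nmr jruxo mvff
Hunk 2: at line 1 remove [jqgq,nmr] add [ptavs,kqswq] -> 5 lines: jfaz ptavs kqswq jruxo mvff
Hunk 3: at line 1 remove [kqswq] add [mzgpy] -> 5 lines: jfaz ptavs mzgpy jruxo mvff
Hunk 4: at line 1 remove [ptavs] add [eagzb,vphd] -> 6 lines: jfaz eagzb vphd mzgpy jruxo mvff
Final line count: 6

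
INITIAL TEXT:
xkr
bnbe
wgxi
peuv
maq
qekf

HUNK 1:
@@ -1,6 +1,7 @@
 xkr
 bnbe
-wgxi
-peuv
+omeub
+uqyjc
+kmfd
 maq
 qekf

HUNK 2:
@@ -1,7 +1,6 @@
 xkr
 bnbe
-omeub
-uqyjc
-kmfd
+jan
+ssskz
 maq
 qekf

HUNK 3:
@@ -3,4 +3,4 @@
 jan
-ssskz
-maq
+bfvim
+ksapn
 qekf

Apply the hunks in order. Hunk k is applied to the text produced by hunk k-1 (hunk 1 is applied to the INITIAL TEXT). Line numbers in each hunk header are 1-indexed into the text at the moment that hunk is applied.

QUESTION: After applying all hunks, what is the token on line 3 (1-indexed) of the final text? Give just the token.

Hunk 1: at line 1 remove [wgxi,peuv] add [omeub,uqyjc,kmfd] -> 7 lines: xkr bnbe omeub uqyjc kmfd maq qekf
Hunk 2: at line 1 remove [omeub,uqyjc,kmfd] add [jan,ssskz] -> 6 lines: xkr bnbe jan ssskz maq qekf
Hunk 3: at line 3 remove [ssskz,maq] add [bfvim,ksapn] -> 6 lines: xkr bnbe jan bfvim ksapn qekf
Final line 3: jan

Answer: jan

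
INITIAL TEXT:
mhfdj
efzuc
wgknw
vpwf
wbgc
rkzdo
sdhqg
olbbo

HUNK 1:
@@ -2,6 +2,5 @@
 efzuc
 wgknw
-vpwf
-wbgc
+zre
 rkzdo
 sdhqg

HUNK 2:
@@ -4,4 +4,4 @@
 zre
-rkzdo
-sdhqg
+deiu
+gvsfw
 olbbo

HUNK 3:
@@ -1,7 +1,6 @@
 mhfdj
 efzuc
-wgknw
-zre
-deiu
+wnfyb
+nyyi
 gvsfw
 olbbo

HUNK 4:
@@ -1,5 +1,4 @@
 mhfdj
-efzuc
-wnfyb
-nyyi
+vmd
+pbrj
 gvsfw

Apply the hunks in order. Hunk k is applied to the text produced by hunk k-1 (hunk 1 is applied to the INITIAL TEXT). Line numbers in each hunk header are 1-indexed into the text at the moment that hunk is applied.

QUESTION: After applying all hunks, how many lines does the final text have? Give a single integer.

Hunk 1: at line 2 remove [vpwf,wbgc] add [zre] -> 7 lines: mhfdj efzuc wgknw zre rkzdo sdhqg olbbo
Hunk 2: at line 4 remove [rkzdo,sdhqg] add [deiu,gvsfw] -> 7 lines: mhfdj efzuc wgknw zre deiu gvsfw olbbo
Hunk 3: at line 1 remove [wgknw,zre,deiu] add [wnfyb,nyyi] -> 6 lines: mhfdj efzuc wnfyb nyyi gvsfw olbbo
Hunk 4: at line 1 remove [efzuc,wnfyb,nyyi] add [vmd,pbrj] -> 5 lines: mhfdj vmd pbrj gvsfw olbbo
Final line count: 5

Answer: 5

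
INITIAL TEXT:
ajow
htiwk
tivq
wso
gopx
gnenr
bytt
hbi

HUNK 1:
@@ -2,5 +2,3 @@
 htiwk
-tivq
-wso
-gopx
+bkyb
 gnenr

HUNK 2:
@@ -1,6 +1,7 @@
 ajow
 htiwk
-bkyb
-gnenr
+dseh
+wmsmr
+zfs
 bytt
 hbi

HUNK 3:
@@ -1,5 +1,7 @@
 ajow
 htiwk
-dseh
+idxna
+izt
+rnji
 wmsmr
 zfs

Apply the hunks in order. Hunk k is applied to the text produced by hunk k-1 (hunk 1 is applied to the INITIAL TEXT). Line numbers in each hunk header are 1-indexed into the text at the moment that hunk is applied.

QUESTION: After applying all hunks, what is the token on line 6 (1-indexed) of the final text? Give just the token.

Hunk 1: at line 2 remove [tivq,wso,gopx] add [bkyb] -> 6 lines: ajow htiwk bkyb gnenr bytt hbi
Hunk 2: at line 1 remove [bkyb,gnenr] add [dseh,wmsmr,zfs] -> 7 lines: ajow htiwk dseh wmsmr zfs bytt hbi
Hunk 3: at line 1 remove [dseh] add [idxna,izt,rnji] -> 9 lines: ajow htiwk idxna izt rnji wmsmr zfs bytt hbi
Final line 6: wmsmr

Answer: wmsmr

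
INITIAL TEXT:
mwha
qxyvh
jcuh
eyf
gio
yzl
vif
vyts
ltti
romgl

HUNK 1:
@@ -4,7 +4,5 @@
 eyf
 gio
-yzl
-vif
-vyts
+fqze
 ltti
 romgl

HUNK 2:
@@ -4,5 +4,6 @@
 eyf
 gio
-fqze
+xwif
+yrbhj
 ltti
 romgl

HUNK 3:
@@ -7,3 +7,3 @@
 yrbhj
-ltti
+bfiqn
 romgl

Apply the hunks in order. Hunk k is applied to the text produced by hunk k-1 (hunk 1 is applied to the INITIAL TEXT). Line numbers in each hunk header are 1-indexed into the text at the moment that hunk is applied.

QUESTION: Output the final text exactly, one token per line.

Answer: mwha
qxyvh
jcuh
eyf
gio
xwif
yrbhj
bfiqn
romgl

Derivation:
Hunk 1: at line 4 remove [yzl,vif,vyts] add [fqze] -> 8 lines: mwha qxyvh jcuh eyf gio fqze ltti romgl
Hunk 2: at line 4 remove [fqze] add [xwif,yrbhj] -> 9 lines: mwha qxyvh jcuh eyf gio xwif yrbhj ltti romgl
Hunk 3: at line 7 remove [ltti] add [bfiqn] -> 9 lines: mwha qxyvh jcuh eyf gio xwif yrbhj bfiqn romgl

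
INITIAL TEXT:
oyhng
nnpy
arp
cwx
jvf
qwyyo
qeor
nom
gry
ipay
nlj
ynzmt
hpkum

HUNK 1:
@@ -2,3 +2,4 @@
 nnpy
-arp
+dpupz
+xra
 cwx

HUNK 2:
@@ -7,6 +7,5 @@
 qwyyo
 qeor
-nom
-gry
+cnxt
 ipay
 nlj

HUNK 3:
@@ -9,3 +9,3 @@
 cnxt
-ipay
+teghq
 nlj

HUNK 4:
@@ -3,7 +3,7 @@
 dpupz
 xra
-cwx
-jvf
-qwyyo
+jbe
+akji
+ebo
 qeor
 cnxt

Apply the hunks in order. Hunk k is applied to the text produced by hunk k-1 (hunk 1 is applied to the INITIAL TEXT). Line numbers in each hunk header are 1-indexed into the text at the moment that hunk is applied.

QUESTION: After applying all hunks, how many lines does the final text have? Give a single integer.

Answer: 13

Derivation:
Hunk 1: at line 2 remove [arp] add [dpupz,xra] -> 14 lines: oyhng nnpy dpupz xra cwx jvf qwyyo qeor nom gry ipay nlj ynzmt hpkum
Hunk 2: at line 7 remove [nom,gry] add [cnxt] -> 13 lines: oyhng nnpy dpupz xra cwx jvf qwyyo qeor cnxt ipay nlj ynzmt hpkum
Hunk 3: at line 9 remove [ipay] add [teghq] -> 13 lines: oyhng nnpy dpupz xra cwx jvf qwyyo qeor cnxt teghq nlj ynzmt hpkum
Hunk 4: at line 3 remove [cwx,jvf,qwyyo] add [jbe,akji,ebo] -> 13 lines: oyhng nnpy dpupz xra jbe akji ebo qeor cnxt teghq nlj ynzmt hpkum
Final line count: 13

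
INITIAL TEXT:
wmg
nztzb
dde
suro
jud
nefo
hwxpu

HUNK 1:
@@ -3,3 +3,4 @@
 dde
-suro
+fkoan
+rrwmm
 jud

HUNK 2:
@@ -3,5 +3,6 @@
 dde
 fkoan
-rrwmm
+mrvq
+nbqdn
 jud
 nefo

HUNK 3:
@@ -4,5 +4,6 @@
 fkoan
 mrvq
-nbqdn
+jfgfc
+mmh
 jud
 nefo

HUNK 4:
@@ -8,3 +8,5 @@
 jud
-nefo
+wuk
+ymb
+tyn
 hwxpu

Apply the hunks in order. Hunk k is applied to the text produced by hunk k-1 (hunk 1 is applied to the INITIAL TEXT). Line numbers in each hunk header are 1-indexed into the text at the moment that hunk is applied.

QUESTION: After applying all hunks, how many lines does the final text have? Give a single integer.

Answer: 12

Derivation:
Hunk 1: at line 3 remove [suro] add [fkoan,rrwmm] -> 8 lines: wmg nztzb dde fkoan rrwmm jud nefo hwxpu
Hunk 2: at line 3 remove [rrwmm] add [mrvq,nbqdn] -> 9 lines: wmg nztzb dde fkoan mrvq nbqdn jud nefo hwxpu
Hunk 3: at line 4 remove [nbqdn] add [jfgfc,mmh] -> 10 lines: wmg nztzb dde fkoan mrvq jfgfc mmh jud nefo hwxpu
Hunk 4: at line 8 remove [nefo] add [wuk,ymb,tyn] -> 12 lines: wmg nztzb dde fkoan mrvq jfgfc mmh jud wuk ymb tyn hwxpu
Final line count: 12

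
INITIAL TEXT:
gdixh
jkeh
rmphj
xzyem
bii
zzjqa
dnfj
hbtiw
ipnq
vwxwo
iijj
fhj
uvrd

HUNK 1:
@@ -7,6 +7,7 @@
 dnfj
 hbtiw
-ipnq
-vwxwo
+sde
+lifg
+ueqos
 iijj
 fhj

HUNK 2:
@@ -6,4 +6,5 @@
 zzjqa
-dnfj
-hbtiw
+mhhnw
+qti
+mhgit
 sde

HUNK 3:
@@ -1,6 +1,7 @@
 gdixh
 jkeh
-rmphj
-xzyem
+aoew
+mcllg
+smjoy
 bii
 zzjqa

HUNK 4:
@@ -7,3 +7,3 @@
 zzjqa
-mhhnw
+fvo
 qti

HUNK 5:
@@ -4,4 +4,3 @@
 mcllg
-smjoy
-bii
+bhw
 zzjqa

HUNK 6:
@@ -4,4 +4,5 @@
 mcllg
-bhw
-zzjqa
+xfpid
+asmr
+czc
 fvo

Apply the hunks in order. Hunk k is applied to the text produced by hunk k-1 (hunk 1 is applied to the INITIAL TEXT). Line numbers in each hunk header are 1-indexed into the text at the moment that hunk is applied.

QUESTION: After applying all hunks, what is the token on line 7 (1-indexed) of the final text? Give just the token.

Hunk 1: at line 7 remove [ipnq,vwxwo] add [sde,lifg,ueqos] -> 14 lines: gdixh jkeh rmphj xzyem bii zzjqa dnfj hbtiw sde lifg ueqos iijj fhj uvrd
Hunk 2: at line 6 remove [dnfj,hbtiw] add [mhhnw,qti,mhgit] -> 15 lines: gdixh jkeh rmphj xzyem bii zzjqa mhhnw qti mhgit sde lifg ueqos iijj fhj uvrd
Hunk 3: at line 1 remove [rmphj,xzyem] add [aoew,mcllg,smjoy] -> 16 lines: gdixh jkeh aoew mcllg smjoy bii zzjqa mhhnw qti mhgit sde lifg ueqos iijj fhj uvrd
Hunk 4: at line 7 remove [mhhnw] add [fvo] -> 16 lines: gdixh jkeh aoew mcllg smjoy bii zzjqa fvo qti mhgit sde lifg ueqos iijj fhj uvrd
Hunk 5: at line 4 remove [smjoy,bii] add [bhw] -> 15 lines: gdixh jkeh aoew mcllg bhw zzjqa fvo qti mhgit sde lifg ueqos iijj fhj uvrd
Hunk 6: at line 4 remove [bhw,zzjqa] add [xfpid,asmr,czc] -> 16 lines: gdixh jkeh aoew mcllg xfpid asmr czc fvo qti mhgit sde lifg ueqos iijj fhj uvrd
Final line 7: czc

Answer: czc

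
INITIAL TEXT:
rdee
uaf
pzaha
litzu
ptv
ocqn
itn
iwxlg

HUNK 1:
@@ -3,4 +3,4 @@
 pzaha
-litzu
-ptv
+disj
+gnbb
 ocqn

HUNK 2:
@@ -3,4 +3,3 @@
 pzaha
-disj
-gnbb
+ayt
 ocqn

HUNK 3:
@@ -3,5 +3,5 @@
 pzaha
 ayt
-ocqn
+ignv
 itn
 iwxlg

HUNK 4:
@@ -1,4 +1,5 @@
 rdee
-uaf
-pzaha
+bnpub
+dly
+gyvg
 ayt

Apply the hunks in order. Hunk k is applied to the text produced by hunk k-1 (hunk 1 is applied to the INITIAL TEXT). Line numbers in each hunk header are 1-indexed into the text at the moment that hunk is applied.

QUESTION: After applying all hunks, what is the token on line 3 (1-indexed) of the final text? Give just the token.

Answer: dly

Derivation:
Hunk 1: at line 3 remove [litzu,ptv] add [disj,gnbb] -> 8 lines: rdee uaf pzaha disj gnbb ocqn itn iwxlg
Hunk 2: at line 3 remove [disj,gnbb] add [ayt] -> 7 lines: rdee uaf pzaha ayt ocqn itn iwxlg
Hunk 3: at line 3 remove [ocqn] add [ignv] -> 7 lines: rdee uaf pzaha ayt ignv itn iwxlg
Hunk 4: at line 1 remove [uaf,pzaha] add [bnpub,dly,gyvg] -> 8 lines: rdee bnpub dly gyvg ayt ignv itn iwxlg
Final line 3: dly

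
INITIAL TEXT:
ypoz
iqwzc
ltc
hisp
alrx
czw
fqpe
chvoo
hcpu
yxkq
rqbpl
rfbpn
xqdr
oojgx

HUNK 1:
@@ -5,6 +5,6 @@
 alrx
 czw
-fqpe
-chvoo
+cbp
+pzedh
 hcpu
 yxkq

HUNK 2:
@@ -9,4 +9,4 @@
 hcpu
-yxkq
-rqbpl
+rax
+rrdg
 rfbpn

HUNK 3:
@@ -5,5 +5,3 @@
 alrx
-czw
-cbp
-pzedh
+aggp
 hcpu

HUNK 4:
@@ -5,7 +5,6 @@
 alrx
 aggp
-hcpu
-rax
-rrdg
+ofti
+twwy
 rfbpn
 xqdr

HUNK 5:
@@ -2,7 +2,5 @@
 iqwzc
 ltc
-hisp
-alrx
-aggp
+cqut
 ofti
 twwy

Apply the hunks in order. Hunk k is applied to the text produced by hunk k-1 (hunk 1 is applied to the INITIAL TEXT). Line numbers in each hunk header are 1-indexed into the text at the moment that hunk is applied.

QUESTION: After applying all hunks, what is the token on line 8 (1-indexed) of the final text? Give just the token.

Hunk 1: at line 5 remove [fqpe,chvoo] add [cbp,pzedh] -> 14 lines: ypoz iqwzc ltc hisp alrx czw cbp pzedh hcpu yxkq rqbpl rfbpn xqdr oojgx
Hunk 2: at line 9 remove [yxkq,rqbpl] add [rax,rrdg] -> 14 lines: ypoz iqwzc ltc hisp alrx czw cbp pzedh hcpu rax rrdg rfbpn xqdr oojgx
Hunk 3: at line 5 remove [czw,cbp,pzedh] add [aggp] -> 12 lines: ypoz iqwzc ltc hisp alrx aggp hcpu rax rrdg rfbpn xqdr oojgx
Hunk 4: at line 5 remove [hcpu,rax,rrdg] add [ofti,twwy] -> 11 lines: ypoz iqwzc ltc hisp alrx aggp ofti twwy rfbpn xqdr oojgx
Hunk 5: at line 2 remove [hisp,alrx,aggp] add [cqut] -> 9 lines: ypoz iqwzc ltc cqut ofti twwy rfbpn xqdr oojgx
Final line 8: xqdr

Answer: xqdr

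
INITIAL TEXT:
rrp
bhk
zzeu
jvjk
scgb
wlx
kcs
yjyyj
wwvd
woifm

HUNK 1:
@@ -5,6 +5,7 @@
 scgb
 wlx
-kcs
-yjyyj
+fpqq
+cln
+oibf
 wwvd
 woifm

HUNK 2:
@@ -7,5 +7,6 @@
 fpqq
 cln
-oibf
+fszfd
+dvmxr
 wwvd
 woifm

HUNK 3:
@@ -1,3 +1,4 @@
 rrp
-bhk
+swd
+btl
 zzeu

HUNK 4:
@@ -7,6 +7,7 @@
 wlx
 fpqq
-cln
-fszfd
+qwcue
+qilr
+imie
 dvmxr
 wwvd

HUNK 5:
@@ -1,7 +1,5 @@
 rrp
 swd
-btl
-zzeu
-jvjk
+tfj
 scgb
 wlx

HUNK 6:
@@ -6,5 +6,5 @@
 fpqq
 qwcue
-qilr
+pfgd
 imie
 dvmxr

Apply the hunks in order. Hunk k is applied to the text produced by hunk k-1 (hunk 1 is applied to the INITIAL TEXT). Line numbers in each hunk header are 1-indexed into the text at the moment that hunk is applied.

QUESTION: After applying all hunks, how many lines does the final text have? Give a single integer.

Answer: 12

Derivation:
Hunk 1: at line 5 remove [kcs,yjyyj] add [fpqq,cln,oibf] -> 11 lines: rrp bhk zzeu jvjk scgb wlx fpqq cln oibf wwvd woifm
Hunk 2: at line 7 remove [oibf] add [fszfd,dvmxr] -> 12 lines: rrp bhk zzeu jvjk scgb wlx fpqq cln fszfd dvmxr wwvd woifm
Hunk 3: at line 1 remove [bhk] add [swd,btl] -> 13 lines: rrp swd btl zzeu jvjk scgb wlx fpqq cln fszfd dvmxr wwvd woifm
Hunk 4: at line 7 remove [cln,fszfd] add [qwcue,qilr,imie] -> 14 lines: rrp swd btl zzeu jvjk scgb wlx fpqq qwcue qilr imie dvmxr wwvd woifm
Hunk 5: at line 1 remove [btl,zzeu,jvjk] add [tfj] -> 12 lines: rrp swd tfj scgb wlx fpqq qwcue qilr imie dvmxr wwvd woifm
Hunk 6: at line 6 remove [qilr] add [pfgd] -> 12 lines: rrp swd tfj scgb wlx fpqq qwcue pfgd imie dvmxr wwvd woifm
Final line count: 12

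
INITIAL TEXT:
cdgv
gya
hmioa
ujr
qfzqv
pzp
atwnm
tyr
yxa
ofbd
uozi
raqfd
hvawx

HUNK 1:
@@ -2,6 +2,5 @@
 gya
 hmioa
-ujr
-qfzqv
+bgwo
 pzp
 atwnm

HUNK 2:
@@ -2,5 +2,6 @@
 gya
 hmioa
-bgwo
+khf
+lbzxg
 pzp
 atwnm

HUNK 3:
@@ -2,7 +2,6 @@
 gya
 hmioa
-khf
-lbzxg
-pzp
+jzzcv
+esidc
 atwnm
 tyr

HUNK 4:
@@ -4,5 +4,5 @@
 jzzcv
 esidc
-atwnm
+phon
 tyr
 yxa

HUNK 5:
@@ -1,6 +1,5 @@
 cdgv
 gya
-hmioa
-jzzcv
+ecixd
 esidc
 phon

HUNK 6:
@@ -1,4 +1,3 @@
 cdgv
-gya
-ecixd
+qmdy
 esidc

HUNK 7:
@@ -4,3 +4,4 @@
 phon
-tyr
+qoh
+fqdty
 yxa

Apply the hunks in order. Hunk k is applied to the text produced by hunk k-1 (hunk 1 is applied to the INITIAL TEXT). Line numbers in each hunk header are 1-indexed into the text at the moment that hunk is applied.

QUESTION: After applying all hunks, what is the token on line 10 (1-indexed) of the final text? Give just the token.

Answer: raqfd

Derivation:
Hunk 1: at line 2 remove [ujr,qfzqv] add [bgwo] -> 12 lines: cdgv gya hmioa bgwo pzp atwnm tyr yxa ofbd uozi raqfd hvawx
Hunk 2: at line 2 remove [bgwo] add [khf,lbzxg] -> 13 lines: cdgv gya hmioa khf lbzxg pzp atwnm tyr yxa ofbd uozi raqfd hvawx
Hunk 3: at line 2 remove [khf,lbzxg,pzp] add [jzzcv,esidc] -> 12 lines: cdgv gya hmioa jzzcv esidc atwnm tyr yxa ofbd uozi raqfd hvawx
Hunk 4: at line 4 remove [atwnm] add [phon] -> 12 lines: cdgv gya hmioa jzzcv esidc phon tyr yxa ofbd uozi raqfd hvawx
Hunk 5: at line 1 remove [hmioa,jzzcv] add [ecixd] -> 11 lines: cdgv gya ecixd esidc phon tyr yxa ofbd uozi raqfd hvawx
Hunk 6: at line 1 remove [gya,ecixd] add [qmdy] -> 10 lines: cdgv qmdy esidc phon tyr yxa ofbd uozi raqfd hvawx
Hunk 7: at line 4 remove [tyr] add [qoh,fqdty] -> 11 lines: cdgv qmdy esidc phon qoh fqdty yxa ofbd uozi raqfd hvawx
Final line 10: raqfd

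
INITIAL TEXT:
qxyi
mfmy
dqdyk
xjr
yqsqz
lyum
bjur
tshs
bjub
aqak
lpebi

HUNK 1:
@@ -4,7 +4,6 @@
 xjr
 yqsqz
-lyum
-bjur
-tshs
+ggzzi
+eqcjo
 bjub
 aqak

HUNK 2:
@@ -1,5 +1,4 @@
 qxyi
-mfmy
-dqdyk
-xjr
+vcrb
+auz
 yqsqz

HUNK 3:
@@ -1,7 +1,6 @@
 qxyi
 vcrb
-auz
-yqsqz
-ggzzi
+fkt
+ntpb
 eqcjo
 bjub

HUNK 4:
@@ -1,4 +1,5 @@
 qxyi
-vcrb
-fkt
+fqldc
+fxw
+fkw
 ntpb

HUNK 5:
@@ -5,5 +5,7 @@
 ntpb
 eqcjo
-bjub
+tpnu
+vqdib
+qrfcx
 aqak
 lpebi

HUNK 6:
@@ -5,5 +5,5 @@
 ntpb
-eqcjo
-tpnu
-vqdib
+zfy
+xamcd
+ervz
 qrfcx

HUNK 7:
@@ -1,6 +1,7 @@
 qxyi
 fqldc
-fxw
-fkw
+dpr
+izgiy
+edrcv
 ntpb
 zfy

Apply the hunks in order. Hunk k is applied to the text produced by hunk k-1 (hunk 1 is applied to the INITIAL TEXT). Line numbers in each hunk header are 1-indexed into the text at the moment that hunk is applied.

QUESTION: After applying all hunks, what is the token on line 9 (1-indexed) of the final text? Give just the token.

Hunk 1: at line 4 remove [lyum,bjur,tshs] add [ggzzi,eqcjo] -> 10 lines: qxyi mfmy dqdyk xjr yqsqz ggzzi eqcjo bjub aqak lpebi
Hunk 2: at line 1 remove [mfmy,dqdyk,xjr] add [vcrb,auz] -> 9 lines: qxyi vcrb auz yqsqz ggzzi eqcjo bjub aqak lpebi
Hunk 3: at line 1 remove [auz,yqsqz,ggzzi] add [fkt,ntpb] -> 8 lines: qxyi vcrb fkt ntpb eqcjo bjub aqak lpebi
Hunk 4: at line 1 remove [vcrb,fkt] add [fqldc,fxw,fkw] -> 9 lines: qxyi fqldc fxw fkw ntpb eqcjo bjub aqak lpebi
Hunk 5: at line 5 remove [bjub] add [tpnu,vqdib,qrfcx] -> 11 lines: qxyi fqldc fxw fkw ntpb eqcjo tpnu vqdib qrfcx aqak lpebi
Hunk 6: at line 5 remove [eqcjo,tpnu,vqdib] add [zfy,xamcd,ervz] -> 11 lines: qxyi fqldc fxw fkw ntpb zfy xamcd ervz qrfcx aqak lpebi
Hunk 7: at line 1 remove [fxw,fkw] add [dpr,izgiy,edrcv] -> 12 lines: qxyi fqldc dpr izgiy edrcv ntpb zfy xamcd ervz qrfcx aqak lpebi
Final line 9: ervz

Answer: ervz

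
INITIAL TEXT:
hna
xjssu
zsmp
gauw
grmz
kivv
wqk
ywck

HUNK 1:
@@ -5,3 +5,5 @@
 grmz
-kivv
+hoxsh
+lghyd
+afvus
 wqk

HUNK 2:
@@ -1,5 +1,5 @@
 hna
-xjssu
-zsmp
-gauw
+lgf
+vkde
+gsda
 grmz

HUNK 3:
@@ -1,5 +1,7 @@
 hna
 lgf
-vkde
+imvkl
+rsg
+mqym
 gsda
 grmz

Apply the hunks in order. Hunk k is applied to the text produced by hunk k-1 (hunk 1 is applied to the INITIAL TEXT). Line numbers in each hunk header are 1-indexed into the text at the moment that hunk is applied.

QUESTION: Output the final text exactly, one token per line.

Hunk 1: at line 5 remove [kivv] add [hoxsh,lghyd,afvus] -> 10 lines: hna xjssu zsmp gauw grmz hoxsh lghyd afvus wqk ywck
Hunk 2: at line 1 remove [xjssu,zsmp,gauw] add [lgf,vkde,gsda] -> 10 lines: hna lgf vkde gsda grmz hoxsh lghyd afvus wqk ywck
Hunk 3: at line 1 remove [vkde] add [imvkl,rsg,mqym] -> 12 lines: hna lgf imvkl rsg mqym gsda grmz hoxsh lghyd afvus wqk ywck

Answer: hna
lgf
imvkl
rsg
mqym
gsda
grmz
hoxsh
lghyd
afvus
wqk
ywck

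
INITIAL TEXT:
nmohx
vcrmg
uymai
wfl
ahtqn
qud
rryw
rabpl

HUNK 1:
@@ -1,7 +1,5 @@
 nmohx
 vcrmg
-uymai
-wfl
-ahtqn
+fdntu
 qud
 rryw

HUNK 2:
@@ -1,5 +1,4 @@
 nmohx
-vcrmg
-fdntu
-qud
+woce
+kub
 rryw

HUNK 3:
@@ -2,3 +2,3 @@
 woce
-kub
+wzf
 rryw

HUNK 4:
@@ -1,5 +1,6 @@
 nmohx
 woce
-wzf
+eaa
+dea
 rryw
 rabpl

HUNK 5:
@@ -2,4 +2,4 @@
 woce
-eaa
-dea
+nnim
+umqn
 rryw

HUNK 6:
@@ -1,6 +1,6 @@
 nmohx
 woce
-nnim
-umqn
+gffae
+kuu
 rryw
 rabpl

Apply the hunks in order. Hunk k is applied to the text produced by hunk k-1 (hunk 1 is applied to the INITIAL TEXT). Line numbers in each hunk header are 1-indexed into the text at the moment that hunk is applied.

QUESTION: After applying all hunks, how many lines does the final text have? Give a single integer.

Hunk 1: at line 1 remove [uymai,wfl,ahtqn] add [fdntu] -> 6 lines: nmohx vcrmg fdntu qud rryw rabpl
Hunk 2: at line 1 remove [vcrmg,fdntu,qud] add [woce,kub] -> 5 lines: nmohx woce kub rryw rabpl
Hunk 3: at line 2 remove [kub] add [wzf] -> 5 lines: nmohx woce wzf rryw rabpl
Hunk 4: at line 1 remove [wzf] add [eaa,dea] -> 6 lines: nmohx woce eaa dea rryw rabpl
Hunk 5: at line 2 remove [eaa,dea] add [nnim,umqn] -> 6 lines: nmohx woce nnim umqn rryw rabpl
Hunk 6: at line 1 remove [nnim,umqn] add [gffae,kuu] -> 6 lines: nmohx woce gffae kuu rryw rabpl
Final line count: 6

Answer: 6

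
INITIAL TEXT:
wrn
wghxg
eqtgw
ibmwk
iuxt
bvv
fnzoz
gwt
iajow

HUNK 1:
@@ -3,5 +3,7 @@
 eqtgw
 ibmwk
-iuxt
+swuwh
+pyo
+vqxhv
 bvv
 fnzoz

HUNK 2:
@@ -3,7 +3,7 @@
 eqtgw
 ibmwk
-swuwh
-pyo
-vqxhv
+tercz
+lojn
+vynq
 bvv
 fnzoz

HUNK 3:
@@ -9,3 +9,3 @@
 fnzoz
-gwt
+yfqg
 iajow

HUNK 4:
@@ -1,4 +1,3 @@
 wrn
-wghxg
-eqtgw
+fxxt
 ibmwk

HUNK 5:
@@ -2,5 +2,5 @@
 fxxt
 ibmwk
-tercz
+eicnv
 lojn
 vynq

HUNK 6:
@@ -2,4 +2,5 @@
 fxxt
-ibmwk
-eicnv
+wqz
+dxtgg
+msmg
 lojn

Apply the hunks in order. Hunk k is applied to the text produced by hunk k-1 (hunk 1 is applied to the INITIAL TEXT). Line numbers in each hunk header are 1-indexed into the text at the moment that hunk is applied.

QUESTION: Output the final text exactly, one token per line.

Answer: wrn
fxxt
wqz
dxtgg
msmg
lojn
vynq
bvv
fnzoz
yfqg
iajow

Derivation:
Hunk 1: at line 3 remove [iuxt] add [swuwh,pyo,vqxhv] -> 11 lines: wrn wghxg eqtgw ibmwk swuwh pyo vqxhv bvv fnzoz gwt iajow
Hunk 2: at line 3 remove [swuwh,pyo,vqxhv] add [tercz,lojn,vynq] -> 11 lines: wrn wghxg eqtgw ibmwk tercz lojn vynq bvv fnzoz gwt iajow
Hunk 3: at line 9 remove [gwt] add [yfqg] -> 11 lines: wrn wghxg eqtgw ibmwk tercz lojn vynq bvv fnzoz yfqg iajow
Hunk 4: at line 1 remove [wghxg,eqtgw] add [fxxt] -> 10 lines: wrn fxxt ibmwk tercz lojn vynq bvv fnzoz yfqg iajow
Hunk 5: at line 2 remove [tercz] add [eicnv] -> 10 lines: wrn fxxt ibmwk eicnv lojn vynq bvv fnzoz yfqg iajow
Hunk 6: at line 2 remove [ibmwk,eicnv] add [wqz,dxtgg,msmg] -> 11 lines: wrn fxxt wqz dxtgg msmg lojn vynq bvv fnzoz yfqg iajow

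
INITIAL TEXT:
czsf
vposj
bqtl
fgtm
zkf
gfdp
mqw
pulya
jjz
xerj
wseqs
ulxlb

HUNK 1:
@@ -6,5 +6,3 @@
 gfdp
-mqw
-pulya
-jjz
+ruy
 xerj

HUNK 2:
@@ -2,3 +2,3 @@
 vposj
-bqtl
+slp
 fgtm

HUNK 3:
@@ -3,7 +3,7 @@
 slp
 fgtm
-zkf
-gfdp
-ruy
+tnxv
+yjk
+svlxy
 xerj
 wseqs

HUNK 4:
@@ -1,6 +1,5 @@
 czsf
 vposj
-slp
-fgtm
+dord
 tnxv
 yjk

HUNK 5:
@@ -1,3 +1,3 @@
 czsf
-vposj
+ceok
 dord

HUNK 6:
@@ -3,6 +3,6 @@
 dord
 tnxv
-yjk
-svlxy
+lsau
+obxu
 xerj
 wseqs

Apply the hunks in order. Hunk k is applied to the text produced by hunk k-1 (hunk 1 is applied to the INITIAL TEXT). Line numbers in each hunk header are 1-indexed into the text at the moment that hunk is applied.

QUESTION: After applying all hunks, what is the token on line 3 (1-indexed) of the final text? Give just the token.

Hunk 1: at line 6 remove [mqw,pulya,jjz] add [ruy] -> 10 lines: czsf vposj bqtl fgtm zkf gfdp ruy xerj wseqs ulxlb
Hunk 2: at line 2 remove [bqtl] add [slp] -> 10 lines: czsf vposj slp fgtm zkf gfdp ruy xerj wseqs ulxlb
Hunk 3: at line 3 remove [zkf,gfdp,ruy] add [tnxv,yjk,svlxy] -> 10 lines: czsf vposj slp fgtm tnxv yjk svlxy xerj wseqs ulxlb
Hunk 4: at line 1 remove [slp,fgtm] add [dord] -> 9 lines: czsf vposj dord tnxv yjk svlxy xerj wseqs ulxlb
Hunk 5: at line 1 remove [vposj] add [ceok] -> 9 lines: czsf ceok dord tnxv yjk svlxy xerj wseqs ulxlb
Hunk 6: at line 3 remove [yjk,svlxy] add [lsau,obxu] -> 9 lines: czsf ceok dord tnxv lsau obxu xerj wseqs ulxlb
Final line 3: dord

Answer: dord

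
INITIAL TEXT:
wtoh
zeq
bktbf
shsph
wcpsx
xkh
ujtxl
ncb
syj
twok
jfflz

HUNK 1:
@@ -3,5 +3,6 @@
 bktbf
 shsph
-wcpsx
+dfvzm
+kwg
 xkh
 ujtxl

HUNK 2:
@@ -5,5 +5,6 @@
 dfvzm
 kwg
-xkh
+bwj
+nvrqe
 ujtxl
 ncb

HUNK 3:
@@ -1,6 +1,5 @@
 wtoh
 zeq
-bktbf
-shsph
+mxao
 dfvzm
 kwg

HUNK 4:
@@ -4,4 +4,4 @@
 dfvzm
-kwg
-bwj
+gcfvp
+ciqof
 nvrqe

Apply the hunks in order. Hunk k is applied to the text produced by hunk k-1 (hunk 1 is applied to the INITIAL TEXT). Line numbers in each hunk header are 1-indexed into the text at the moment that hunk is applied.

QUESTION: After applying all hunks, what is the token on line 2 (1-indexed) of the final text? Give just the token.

Answer: zeq

Derivation:
Hunk 1: at line 3 remove [wcpsx] add [dfvzm,kwg] -> 12 lines: wtoh zeq bktbf shsph dfvzm kwg xkh ujtxl ncb syj twok jfflz
Hunk 2: at line 5 remove [xkh] add [bwj,nvrqe] -> 13 lines: wtoh zeq bktbf shsph dfvzm kwg bwj nvrqe ujtxl ncb syj twok jfflz
Hunk 3: at line 1 remove [bktbf,shsph] add [mxao] -> 12 lines: wtoh zeq mxao dfvzm kwg bwj nvrqe ujtxl ncb syj twok jfflz
Hunk 4: at line 4 remove [kwg,bwj] add [gcfvp,ciqof] -> 12 lines: wtoh zeq mxao dfvzm gcfvp ciqof nvrqe ujtxl ncb syj twok jfflz
Final line 2: zeq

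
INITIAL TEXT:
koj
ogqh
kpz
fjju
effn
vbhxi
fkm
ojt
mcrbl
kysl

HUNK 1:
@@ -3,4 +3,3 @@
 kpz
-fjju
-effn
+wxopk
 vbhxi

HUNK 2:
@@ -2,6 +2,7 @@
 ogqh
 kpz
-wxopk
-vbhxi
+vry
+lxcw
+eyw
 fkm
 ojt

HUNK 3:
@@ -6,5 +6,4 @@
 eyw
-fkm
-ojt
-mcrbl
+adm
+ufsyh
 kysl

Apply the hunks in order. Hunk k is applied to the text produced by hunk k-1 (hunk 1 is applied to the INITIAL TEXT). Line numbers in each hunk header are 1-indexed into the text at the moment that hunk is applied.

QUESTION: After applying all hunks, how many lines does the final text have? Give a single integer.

Hunk 1: at line 3 remove [fjju,effn] add [wxopk] -> 9 lines: koj ogqh kpz wxopk vbhxi fkm ojt mcrbl kysl
Hunk 2: at line 2 remove [wxopk,vbhxi] add [vry,lxcw,eyw] -> 10 lines: koj ogqh kpz vry lxcw eyw fkm ojt mcrbl kysl
Hunk 3: at line 6 remove [fkm,ojt,mcrbl] add [adm,ufsyh] -> 9 lines: koj ogqh kpz vry lxcw eyw adm ufsyh kysl
Final line count: 9

Answer: 9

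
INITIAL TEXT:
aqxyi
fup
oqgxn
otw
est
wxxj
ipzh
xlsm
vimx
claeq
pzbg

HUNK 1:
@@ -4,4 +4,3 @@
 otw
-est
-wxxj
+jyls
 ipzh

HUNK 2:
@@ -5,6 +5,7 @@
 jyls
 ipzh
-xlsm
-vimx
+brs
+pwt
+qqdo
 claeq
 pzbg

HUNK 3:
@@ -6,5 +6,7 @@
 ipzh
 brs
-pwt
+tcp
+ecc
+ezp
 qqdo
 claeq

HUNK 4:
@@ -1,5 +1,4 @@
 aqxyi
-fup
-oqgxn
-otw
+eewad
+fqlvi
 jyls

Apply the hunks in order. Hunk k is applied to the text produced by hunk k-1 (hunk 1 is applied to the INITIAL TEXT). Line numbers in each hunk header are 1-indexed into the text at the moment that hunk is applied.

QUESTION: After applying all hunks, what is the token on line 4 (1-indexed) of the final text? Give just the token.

Answer: jyls

Derivation:
Hunk 1: at line 4 remove [est,wxxj] add [jyls] -> 10 lines: aqxyi fup oqgxn otw jyls ipzh xlsm vimx claeq pzbg
Hunk 2: at line 5 remove [xlsm,vimx] add [brs,pwt,qqdo] -> 11 lines: aqxyi fup oqgxn otw jyls ipzh brs pwt qqdo claeq pzbg
Hunk 3: at line 6 remove [pwt] add [tcp,ecc,ezp] -> 13 lines: aqxyi fup oqgxn otw jyls ipzh brs tcp ecc ezp qqdo claeq pzbg
Hunk 4: at line 1 remove [fup,oqgxn,otw] add [eewad,fqlvi] -> 12 lines: aqxyi eewad fqlvi jyls ipzh brs tcp ecc ezp qqdo claeq pzbg
Final line 4: jyls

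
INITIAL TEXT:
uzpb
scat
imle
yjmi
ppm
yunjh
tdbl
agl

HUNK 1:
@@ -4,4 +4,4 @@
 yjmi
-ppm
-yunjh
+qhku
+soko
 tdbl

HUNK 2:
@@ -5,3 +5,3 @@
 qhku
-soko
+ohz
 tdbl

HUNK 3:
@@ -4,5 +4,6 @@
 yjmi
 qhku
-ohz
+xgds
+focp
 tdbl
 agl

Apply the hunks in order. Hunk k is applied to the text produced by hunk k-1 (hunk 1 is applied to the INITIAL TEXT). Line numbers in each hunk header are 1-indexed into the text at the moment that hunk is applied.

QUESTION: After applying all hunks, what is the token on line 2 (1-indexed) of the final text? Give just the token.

Hunk 1: at line 4 remove [ppm,yunjh] add [qhku,soko] -> 8 lines: uzpb scat imle yjmi qhku soko tdbl agl
Hunk 2: at line 5 remove [soko] add [ohz] -> 8 lines: uzpb scat imle yjmi qhku ohz tdbl agl
Hunk 3: at line 4 remove [ohz] add [xgds,focp] -> 9 lines: uzpb scat imle yjmi qhku xgds focp tdbl agl
Final line 2: scat

Answer: scat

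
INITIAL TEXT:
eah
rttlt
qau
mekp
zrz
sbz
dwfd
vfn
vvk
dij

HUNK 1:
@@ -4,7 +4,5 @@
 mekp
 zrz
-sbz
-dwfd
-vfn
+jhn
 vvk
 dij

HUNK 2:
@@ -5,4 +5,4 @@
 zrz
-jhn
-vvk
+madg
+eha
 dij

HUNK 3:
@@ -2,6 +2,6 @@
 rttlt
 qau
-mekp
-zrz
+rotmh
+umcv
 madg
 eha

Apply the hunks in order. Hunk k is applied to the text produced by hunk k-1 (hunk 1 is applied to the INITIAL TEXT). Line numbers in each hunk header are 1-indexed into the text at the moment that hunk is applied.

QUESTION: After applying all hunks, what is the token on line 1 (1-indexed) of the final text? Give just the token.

Answer: eah

Derivation:
Hunk 1: at line 4 remove [sbz,dwfd,vfn] add [jhn] -> 8 lines: eah rttlt qau mekp zrz jhn vvk dij
Hunk 2: at line 5 remove [jhn,vvk] add [madg,eha] -> 8 lines: eah rttlt qau mekp zrz madg eha dij
Hunk 3: at line 2 remove [mekp,zrz] add [rotmh,umcv] -> 8 lines: eah rttlt qau rotmh umcv madg eha dij
Final line 1: eah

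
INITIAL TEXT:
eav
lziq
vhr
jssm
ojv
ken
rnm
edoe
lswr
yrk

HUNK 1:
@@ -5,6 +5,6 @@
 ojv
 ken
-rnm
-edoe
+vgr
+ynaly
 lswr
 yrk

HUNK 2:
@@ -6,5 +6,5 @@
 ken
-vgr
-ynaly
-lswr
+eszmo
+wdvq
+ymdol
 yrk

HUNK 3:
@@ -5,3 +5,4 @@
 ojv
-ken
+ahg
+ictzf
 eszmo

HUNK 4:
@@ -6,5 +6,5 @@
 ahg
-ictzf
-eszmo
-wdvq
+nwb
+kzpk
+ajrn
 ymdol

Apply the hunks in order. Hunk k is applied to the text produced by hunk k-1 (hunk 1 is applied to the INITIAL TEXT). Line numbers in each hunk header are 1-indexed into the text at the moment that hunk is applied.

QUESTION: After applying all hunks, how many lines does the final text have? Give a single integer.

Hunk 1: at line 5 remove [rnm,edoe] add [vgr,ynaly] -> 10 lines: eav lziq vhr jssm ojv ken vgr ynaly lswr yrk
Hunk 2: at line 6 remove [vgr,ynaly,lswr] add [eszmo,wdvq,ymdol] -> 10 lines: eav lziq vhr jssm ojv ken eszmo wdvq ymdol yrk
Hunk 3: at line 5 remove [ken] add [ahg,ictzf] -> 11 lines: eav lziq vhr jssm ojv ahg ictzf eszmo wdvq ymdol yrk
Hunk 4: at line 6 remove [ictzf,eszmo,wdvq] add [nwb,kzpk,ajrn] -> 11 lines: eav lziq vhr jssm ojv ahg nwb kzpk ajrn ymdol yrk
Final line count: 11

Answer: 11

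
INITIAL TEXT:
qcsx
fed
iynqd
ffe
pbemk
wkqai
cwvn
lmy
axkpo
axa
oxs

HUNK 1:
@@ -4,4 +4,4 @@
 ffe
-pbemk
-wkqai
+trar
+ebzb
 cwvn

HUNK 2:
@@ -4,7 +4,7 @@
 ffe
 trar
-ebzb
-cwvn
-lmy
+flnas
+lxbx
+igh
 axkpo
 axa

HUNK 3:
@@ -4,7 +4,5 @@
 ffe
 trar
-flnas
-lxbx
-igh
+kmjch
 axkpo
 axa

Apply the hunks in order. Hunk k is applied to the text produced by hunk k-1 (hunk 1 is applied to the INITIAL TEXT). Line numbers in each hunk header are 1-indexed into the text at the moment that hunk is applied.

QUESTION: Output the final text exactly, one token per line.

Hunk 1: at line 4 remove [pbemk,wkqai] add [trar,ebzb] -> 11 lines: qcsx fed iynqd ffe trar ebzb cwvn lmy axkpo axa oxs
Hunk 2: at line 4 remove [ebzb,cwvn,lmy] add [flnas,lxbx,igh] -> 11 lines: qcsx fed iynqd ffe trar flnas lxbx igh axkpo axa oxs
Hunk 3: at line 4 remove [flnas,lxbx,igh] add [kmjch] -> 9 lines: qcsx fed iynqd ffe trar kmjch axkpo axa oxs

Answer: qcsx
fed
iynqd
ffe
trar
kmjch
axkpo
axa
oxs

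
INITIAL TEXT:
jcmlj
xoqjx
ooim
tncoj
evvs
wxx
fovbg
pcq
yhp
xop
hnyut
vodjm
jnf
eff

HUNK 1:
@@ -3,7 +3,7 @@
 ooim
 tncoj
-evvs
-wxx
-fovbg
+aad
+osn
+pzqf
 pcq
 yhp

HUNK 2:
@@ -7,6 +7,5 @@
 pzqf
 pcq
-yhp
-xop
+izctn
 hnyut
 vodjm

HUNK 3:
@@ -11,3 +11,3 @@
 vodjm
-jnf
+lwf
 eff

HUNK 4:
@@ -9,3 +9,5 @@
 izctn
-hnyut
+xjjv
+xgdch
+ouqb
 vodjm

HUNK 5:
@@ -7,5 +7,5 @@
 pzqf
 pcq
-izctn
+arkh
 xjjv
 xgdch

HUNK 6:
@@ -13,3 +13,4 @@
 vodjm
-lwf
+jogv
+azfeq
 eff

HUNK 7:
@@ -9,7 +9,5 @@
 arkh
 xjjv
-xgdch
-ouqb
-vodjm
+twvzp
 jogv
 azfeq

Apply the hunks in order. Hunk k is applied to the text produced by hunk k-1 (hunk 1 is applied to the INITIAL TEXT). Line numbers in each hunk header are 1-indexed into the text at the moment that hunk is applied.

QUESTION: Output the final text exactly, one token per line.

Hunk 1: at line 3 remove [evvs,wxx,fovbg] add [aad,osn,pzqf] -> 14 lines: jcmlj xoqjx ooim tncoj aad osn pzqf pcq yhp xop hnyut vodjm jnf eff
Hunk 2: at line 7 remove [yhp,xop] add [izctn] -> 13 lines: jcmlj xoqjx ooim tncoj aad osn pzqf pcq izctn hnyut vodjm jnf eff
Hunk 3: at line 11 remove [jnf] add [lwf] -> 13 lines: jcmlj xoqjx ooim tncoj aad osn pzqf pcq izctn hnyut vodjm lwf eff
Hunk 4: at line 9 remove [hnyut] add [xjjv,xgdch,ouqb] -> 15 lines: jcmlj xoqjx ooim tncoj aad osn pzqf pcq izctn xjjv xgdch ouqb vodjm lwf eff
Hunk 5: at line 7 remove [izctn] add [arkh] -> 15 lines: jcmlj xoqjx ooim tncoj aad osn pzqf pcq arkh xjjv xgdch ouqb vodjm lwf eff
Hunk 6: at line 13 remove [lwf] add [jogv,azfeq] -> 16 lines: jcmlj xoqjx ooim tncoj aad osn pzqf pcq arkh xjjv xgdch ouqb vodjm jogv azfeq eff
Hunk 7: at line 9 remove [xgdch,ouqb,vodjm] add [twvzp] -> 14 lines: jcmlj xoqjx ooim tncoj aad osn pzqf pcq arkh xjjv twvzp jogv azfeq eff

Answer: jcmlj
xoqjx
ooim
tncoj
aad
osn
pzqf
pcq
arkh
xjjv
twvzp
jogv
azfeq
eff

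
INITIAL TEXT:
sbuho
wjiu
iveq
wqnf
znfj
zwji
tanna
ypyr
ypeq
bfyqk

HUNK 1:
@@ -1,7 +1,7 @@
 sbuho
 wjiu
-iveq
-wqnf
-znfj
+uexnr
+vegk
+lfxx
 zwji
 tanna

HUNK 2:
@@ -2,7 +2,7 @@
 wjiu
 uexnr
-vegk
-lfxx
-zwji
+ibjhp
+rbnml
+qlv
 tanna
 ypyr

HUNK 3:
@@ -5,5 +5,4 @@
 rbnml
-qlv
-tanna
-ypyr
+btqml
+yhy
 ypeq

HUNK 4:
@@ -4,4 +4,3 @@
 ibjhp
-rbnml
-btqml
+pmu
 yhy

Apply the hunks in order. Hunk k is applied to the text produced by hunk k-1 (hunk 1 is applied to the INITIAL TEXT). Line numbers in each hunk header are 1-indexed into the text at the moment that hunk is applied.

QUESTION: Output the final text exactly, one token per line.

Answer: sbuho
wjiu
uexnr
ibjhp
pmu
yhy
ypeq
bfyqk

Derivation:
Hunk 1: at line 1 remove [iveq,wqnf,znfj] add [uexnr,vegk,lfxx] -> 10 lines: sbuho wjiu uexnr vegk lfxx zwji tanna ypyr ypeq bfyqk
Hunk 2: at line 2 remove [vegk,lfxx,zwji] add [ibjhp,rbnml,qlv] -> 10 lines: sbuho wjiu uexnr ibjhp rbnml qlv tanna ypyr ypeq bfyqk
Hunk 3: at line 5 remove [qlv,tanna,ypyr] add [btqml,yhy] -> 9 lines: sbuho wjiu uexnr ibjhp rbnml btqml yhy ypeq bfyqk
Hunk 4: at line 4 remove [rbnml,btqml] add [pmu] -> 8 lines: sbuho wjiu uexnr ibjhp pmu yhy ypeq bfyqk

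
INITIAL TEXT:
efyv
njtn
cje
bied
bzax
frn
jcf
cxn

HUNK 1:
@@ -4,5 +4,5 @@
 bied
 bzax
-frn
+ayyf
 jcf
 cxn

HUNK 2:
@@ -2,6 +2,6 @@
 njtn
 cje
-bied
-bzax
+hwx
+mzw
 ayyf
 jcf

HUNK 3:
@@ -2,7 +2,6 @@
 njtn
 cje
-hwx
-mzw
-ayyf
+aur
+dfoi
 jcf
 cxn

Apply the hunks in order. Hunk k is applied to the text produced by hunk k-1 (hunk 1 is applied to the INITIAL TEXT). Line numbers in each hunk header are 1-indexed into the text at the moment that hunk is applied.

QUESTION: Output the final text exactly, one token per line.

Hunk 1: at line 4 remove [frn] add [ayyf] -> 8 lines: efyv njtn cje bied bzax ayyf jcf cxn
Hunk 2: at line 2 remove [bied,bzax] add [hwx,mzw] -> 8 lines: efyv njtn cje hwx mzw ayyf jcf cxn
Hunk 3: at line 2 remove [hwx,mzw,ayyf] add [aur,dfoi] -> 7 lines: efyv njtn cje aur dfoi jcf cxn

Answer: efyv
njtn
cje
aur
dfoi
jcf
cxn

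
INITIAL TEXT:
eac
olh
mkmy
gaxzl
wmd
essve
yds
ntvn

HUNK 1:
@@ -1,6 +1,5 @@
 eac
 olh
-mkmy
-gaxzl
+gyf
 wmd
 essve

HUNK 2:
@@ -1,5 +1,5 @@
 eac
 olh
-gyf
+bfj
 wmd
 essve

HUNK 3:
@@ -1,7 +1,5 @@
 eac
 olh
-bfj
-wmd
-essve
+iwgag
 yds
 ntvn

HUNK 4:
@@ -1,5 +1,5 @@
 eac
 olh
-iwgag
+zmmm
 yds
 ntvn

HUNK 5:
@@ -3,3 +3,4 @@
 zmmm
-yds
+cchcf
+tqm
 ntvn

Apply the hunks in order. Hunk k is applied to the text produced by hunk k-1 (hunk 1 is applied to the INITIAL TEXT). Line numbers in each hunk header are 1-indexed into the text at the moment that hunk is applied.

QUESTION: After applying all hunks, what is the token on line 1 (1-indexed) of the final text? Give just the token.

Hunk 1: at line 1 remove [mkmy,gaxzl] add [gyf] -> 7 lines: eac olh gyf wmd essve yds ntvn
Hunk 2: at line 1 remove [gyf] add [bfj] -> 7 lines: eac olh bfj wmd essve yds ntvn
Hunk 3: at line 1 remove [bfj,wmd,essve] add [iwgag] -> 5 lines: eac olh iwgag yds ntvn
Hunk 4: at line 1 remove [iwgag] add [zmmm] -> 5 lines: eac olh zmmm yds ntvn
Hunk 5: at line 3 remove [yds] add [cchcf,tqm] -> 6 lines: eac olh zmmm cchcf tqm ntvn
Final line 1: eac

Answer: eac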